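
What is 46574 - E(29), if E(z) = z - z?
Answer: 46574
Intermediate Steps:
E(z) = 0
46574 - E(29) = 46574 - 1*0 = 46574 + 0 = 46574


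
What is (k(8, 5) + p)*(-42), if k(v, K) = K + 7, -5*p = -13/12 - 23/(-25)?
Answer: -126343/250 ≈ -505.37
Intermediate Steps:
p = 49/1500 (p = -(-13/12 - 23/(-25))/5 = -(-13*1/12 - 23*(-1/25))/5 = -(-13/12 + 23/25)/5 = -⅕*(-49/300) = 49/1500 ≈ 0.032667)
k(v, K) = 7 + K
(k(8, 5) + p)*(-42) = ((7 + 5) + 49/1500)*(-42) = (12 + 49/1500)*(-42) = (18049/1500)*(-42) = -126343/250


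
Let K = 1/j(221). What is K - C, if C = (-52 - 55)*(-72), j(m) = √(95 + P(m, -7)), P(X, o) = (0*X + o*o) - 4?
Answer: -7704 + √35/70 ≈ -7703.9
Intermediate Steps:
P(X, o) = -4 + o² (P(X, o) = (0 + o²) - 4 = o² - 4 = -4 + o²)
j(m) = 2*√35 (j(m) = √(95 + (-4 + (-7)²)) = √(95 + (-4 + 49)) = √(95 + 45) = √140 = 2*√35)
C = 7704 (C = -107*(-72) = 7704)
K = √35/70 (K = 1/(2*√35) = √35/70 ≈ 0.084515)
K - C = √35/70 - 1*7704 = √35/70 - 7704 = -7704 + √35/70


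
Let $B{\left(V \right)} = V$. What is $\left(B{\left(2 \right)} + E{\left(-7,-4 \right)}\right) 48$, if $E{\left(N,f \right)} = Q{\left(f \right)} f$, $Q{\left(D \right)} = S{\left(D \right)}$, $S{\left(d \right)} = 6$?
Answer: $-1056$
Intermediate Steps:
$Q{\left(D \right)} = 6$
$E{\left(N,f \right)} = 6 f$
$\left(B{\left(2 \right)} + E{\left(-7,-4 \right)}\right) 48 = \left(2 + 6 \left(-4\right)\right) 48 = \left(2 - 24\right) 48 = \left(-22\right) 48 = -1056$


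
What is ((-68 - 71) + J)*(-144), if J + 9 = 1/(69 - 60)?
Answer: 21296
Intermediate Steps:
J = -80/9 (J = -9 + 1/(69 - 60) = -9 + 1/9 = -9 + ⅑ = -80/9 ≈ -8.8889)
((-68 - 71) + J)*(-144) = ((-68 - 71) - 80/9)*(-144) = (-139 - 80/9)*(-144) = -1331/9*(-144) = 21296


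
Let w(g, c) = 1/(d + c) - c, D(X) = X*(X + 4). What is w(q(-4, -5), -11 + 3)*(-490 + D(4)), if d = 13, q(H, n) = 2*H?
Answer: -18778/5 ≈ -3755.6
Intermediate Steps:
D(X) = X*(4 + X)
w(g, c) = 1/(13 + c) - c
w(q(-4, -5), -11 + 3)*(-490 + D(4)) = ((1 - (-11 + 3)² - 13*(-11 + 3))/(13 + (-11 + 3)))*(-490 + 4*(4 + 4)) = ((1 - 1*(-8)² - 13*(-8))/(13 - 8))*(-490 + 4*8) = ((1 - 1*64 + 104)/5)*(-490 + 32) = ((1 - 64 + 104)/5)*(-458) = ((⅕)*41)*(-458) = (41/5)*(-458) = -18778/5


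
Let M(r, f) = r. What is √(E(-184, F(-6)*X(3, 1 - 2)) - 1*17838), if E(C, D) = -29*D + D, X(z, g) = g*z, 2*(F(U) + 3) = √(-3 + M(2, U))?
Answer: √(-18090 + 42*I) ≈ 0.156 + 134.5*I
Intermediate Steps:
F(U) = -3 + I/2 (F(U) = -3 + √(-3 + 2)/2 = -3 + √(-1)/2 = -3 + I/2)
E(C, D) = -28*D
√(E(-184, F(-6)*X(3, 1 - 2)) - 1*17838) = √(-28*(-3 + I/2)*(1 - 2)*3 - 1*17838) = √(-28*(-3 + I/2)*(-1*3) - 17838) = √(-28*(-3 + I/2)*(-3) - 17838) = √(-28*(9 - 3*I/2) - 17838) = √((-252 + 42*I) - 17838) = √(-18090 + 42*I)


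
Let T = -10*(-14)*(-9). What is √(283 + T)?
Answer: I*√977 ≈ 31.257*I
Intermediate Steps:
T = -1260 (T = 140*(-9) = -1260)
√(283 + T) = √(283 - 1260) = √(-977) = I*√977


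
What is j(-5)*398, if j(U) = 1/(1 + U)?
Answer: -199/2 ≈ -99.500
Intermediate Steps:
j(-5)*398 = 398/(1 - 5) = 398/(-4) = -¼*398 = -199/2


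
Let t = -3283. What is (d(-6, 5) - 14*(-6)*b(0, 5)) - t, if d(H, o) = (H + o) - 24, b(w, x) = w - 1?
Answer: 3174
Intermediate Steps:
b(w, x) = -1 + w
d(H, o) = -24 + H + o
(d(-6, 5) - 14*(-6)*b(0, 5)) - t = ((-24 - 6 + 5) - 14*(-6)*(-1 + 0)) - 1*(-3283) = (-25 - (-84)*(-1)) + 3283 = (-25 - 1*84) + 3283 = (-25 - 84) + 3283 = -109 + 3283 = 3174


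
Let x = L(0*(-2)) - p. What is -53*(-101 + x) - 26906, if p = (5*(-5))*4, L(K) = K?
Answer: -26853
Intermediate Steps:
p = -100 (p = -25*4 = -100)
x = 100 (x = 0*(-2) - 1*(-100) = 0 + 100 = 100)
-53*(-101 + x) - 26906 = -53*(-101 + 100) - 26906 = -53*(-1) - 26906 = 53 - 26906 = -26853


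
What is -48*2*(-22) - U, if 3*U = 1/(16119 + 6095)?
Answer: 140747903/66642 ≈ 2112.0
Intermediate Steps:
U = 1/66642 (U = 1/(3*(16119 + 6095)) = (⅓)/22214 = (⅓)*(1/22214) = 1/66642 ≈ 1.5006e-5)
-48*2*(-22) - U = -48*2*(-22) - 1*1/66642 = -24*4*(-22) - 1/66642 = -96*(-22) - 1/66642 = 2112 - 1/66642 = 140747903/66642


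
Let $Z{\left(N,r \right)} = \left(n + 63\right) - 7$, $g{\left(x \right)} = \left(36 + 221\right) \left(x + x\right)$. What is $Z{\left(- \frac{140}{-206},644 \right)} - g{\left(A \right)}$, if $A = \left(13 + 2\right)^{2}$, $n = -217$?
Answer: $-115811$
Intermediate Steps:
$A = 225$ ($A = 15^{2} = 225$)
$g{\left(x \right)} = 514 x$ ($g{\left(x \right)} = 257 \cdot 2 x = 514 x$)
$Z{\left(N,r \right)} = -161$ ($Z{\left(N,r \right)} = \left(-217 + 63\right) - 7 = -154 - 7 = -161$)
$Z{\left(- \frac{140}{-206},644 \right)} - g{\left(A \right)} = -161 - 514 \cdot 225 = -161 - 115650 = -115811$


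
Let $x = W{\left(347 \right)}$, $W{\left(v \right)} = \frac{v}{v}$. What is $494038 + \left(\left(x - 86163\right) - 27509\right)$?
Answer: $380367$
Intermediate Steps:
$W{\left(v \right)} = 1$
$x = 1$
$494038 + \left(\left(x - 86163\right) - 27509\right) = 494038 + \left(\left(1 - 86163\right) - 27509\right) = 494038 - 113671 = 380367$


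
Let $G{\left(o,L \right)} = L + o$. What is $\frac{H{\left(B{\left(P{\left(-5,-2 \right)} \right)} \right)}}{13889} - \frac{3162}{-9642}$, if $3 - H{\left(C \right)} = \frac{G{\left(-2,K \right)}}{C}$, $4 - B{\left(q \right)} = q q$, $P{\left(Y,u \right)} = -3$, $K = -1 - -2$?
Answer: $\frac{36620013}{111598115} \approx 0.32814$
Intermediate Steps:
$K = 1$ ($K = -1 + 2 = 1$)
$B{\left(q \right)} = 4 - q^{2}$ ($B{\left(q \right)} = 4 - q q = 4 - q^{2}$)
$H{\left(C \right)} = 3 + \frac{1}{C}$ ($H{\left(C \right)} = 3 - \frac{1 - 2}{C} = 3 - - \frac{1}{C} = 3 + \frac{1}{C}$)
$\frac{H{\left(B{\left(P{\left(-5,-2 \right)} \right)} \right)}}{13889} - \frac{3162}{-9642} = \frac{3 + \frac{1}{4 - \left(-3\right)^{2}}}{13889} - \frac{3162}{-9642} = \left(3 + \frac{1}{4 - 9}\right) \frac{1}{13889} - - \frac{527}{1607} = \left(3 + \frac{1}{4 - 9}\right) \frac{1}{13889} + \frac{527}{1607} = \left(3 + \frac{1}{-5}\right) \frac{1}{13889} + \frac{527}{1607} = \left(3 - \frac{1}{5}\right) \frac{1}{13889} + \frac{527}{1607} = \frac{14}{5} \cdot \frac{1}{13889} + \frac{527}{1607} = \frac{14}{69445} + \frac{527}{1607} = \frac{36620013}{111598115}$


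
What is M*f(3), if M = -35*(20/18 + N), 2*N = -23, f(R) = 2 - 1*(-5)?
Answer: 45815/18 ≈ 2545.3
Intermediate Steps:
f(R) = 7 (f(R) = 2 + 5 = 7)
N = -23/2 (N = (½)*(-23) = -23/2 ≈ -11.500)
M = 6545/18 (M = -35*(20/18 - 23/2) = -35*(20*(1/18) - 23/2) = -35*(10/9 - 23/2) = -35*(-187/18) = 6545/18 ≈ 363.61)
M*f(3) = (6545/18)*7 = 45815/18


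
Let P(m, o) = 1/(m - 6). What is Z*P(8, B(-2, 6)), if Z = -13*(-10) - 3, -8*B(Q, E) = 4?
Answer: 127/2 ≈ 63.500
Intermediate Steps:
B(Q, E) = -1/2 (B(Q, E) = -1/8*4 = -1/2)
P(m, o) = 1/(-6 + m)
Z = 127 (Z = 130 - 3 = 127)
Z*P(8, B(-2, 6)) = 127/(-6 + 8) = 127/2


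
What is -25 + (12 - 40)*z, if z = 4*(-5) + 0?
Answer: 535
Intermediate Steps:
z = -20 (z = -20 + 0 = -20)
-25 + (12 - 40)*z = -25 + (12 - 40)*(-20) = -25 - 28*(-20) = -25 + 560 = 535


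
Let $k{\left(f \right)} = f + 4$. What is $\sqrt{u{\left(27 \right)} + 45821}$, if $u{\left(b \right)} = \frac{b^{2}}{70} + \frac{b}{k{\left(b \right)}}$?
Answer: $\frac{\sqrt{215819648030}}{2170} \approx 214.08$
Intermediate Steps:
$k{\left(f \right)} = 4 + f$
$u{\left(b \right)} = \frac{b^{2}}{70} + \frac{b}{4 + b}$
$\sqrt{u{\left(27 \right)} + 45821} = \sqrt{\frac{1}{70} \cdot 27 \frac{1}{4 + 27} \left(70 + 27 \left(4 + 27\right)\right) + 45821} = \sqrt{\frac{1}{70} \cdot 27 \cdot \frac{1}{31} \left(70 + 27 \cdot 31\right) + 45821} = \sqrt{\frac{1}{70} \cdot 27 \cdot \frac{1}{31} \left(70 + 837\right) + 45821} = \sqrt{\frac{1}{70} \cdot 27 \cdot \frac{1}{31} \cdot 907 + 45821} = \sqrt{\frac{24489}{2170} + 45821} = \sqrt{\frac{99456059}{2170}} = \frac{\sqrt{215819648030}}{2170}$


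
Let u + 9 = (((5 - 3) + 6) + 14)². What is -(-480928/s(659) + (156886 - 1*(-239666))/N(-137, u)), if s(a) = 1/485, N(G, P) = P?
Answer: 110793391448/475 ≈ 2.3325e+8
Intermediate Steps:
u = 475 (u = -9 + (((5 - 3) + 6) + 14)² = -9 + ((2 + 6) + 14)² = -9 + (8 + 14)² = -9 + 22² = -9 + 484 = 475)
s(a) = 1/485
-(-480928/s(659) + (156886 - 1*(-239666))/N(-137, u)) = -(-480928/1/485 + (156886 - 1*(-239666))/475) = -(-480928*485 + (156886 + 239666)*(1/475)) = -(-233250080 + 396552*(1/475)) = -(-233250080 + 396552/475) = -1*(-110793391448/475) = 110793391448/475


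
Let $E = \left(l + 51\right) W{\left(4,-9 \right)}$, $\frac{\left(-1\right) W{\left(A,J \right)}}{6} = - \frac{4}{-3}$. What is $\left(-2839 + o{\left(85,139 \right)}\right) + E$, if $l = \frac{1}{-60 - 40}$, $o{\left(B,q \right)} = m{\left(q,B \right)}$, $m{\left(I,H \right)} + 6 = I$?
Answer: $- \frac{77848}{25} \approx -3113.9$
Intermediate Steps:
$m{\left(I,H \right)} = -6 + I$
$o{\left(B,q \right)} = -6 + q$
$l = - \frac{1}{100}$ ($l = \frac{1}{-100} = - \frac{1}{100} \approx -0.01$)
$W{\left(A,J \right)} = -8$ ($W{\left(A,J \right)} = - 6 \left(- \frac{4}{-3}\right) = - 6 \left(\left(-4\right) \left(- \frac{1}{3}\right)\right) = \left(-6\right) \frac{4}{3} = -8$)
$E = - \frac{10198}{25}$ ($E = \left(- \frac{1}{100} + 51\right) \left(-8\right) = \frac{5099}{100} \left(-8\right) = - \frac{10198}{25} \approx -407.92$)
$\left(-2839 + o{\left(85,139 \right)}\right) + E = \left(-2839 + \left(-6 + 139\right)\right) - \frac{10198}{25} = \left(-2839 + 133\right) - \frac{10198}{25} = -2706 - \frac{10198}{25} = - \frac{77848}{25}$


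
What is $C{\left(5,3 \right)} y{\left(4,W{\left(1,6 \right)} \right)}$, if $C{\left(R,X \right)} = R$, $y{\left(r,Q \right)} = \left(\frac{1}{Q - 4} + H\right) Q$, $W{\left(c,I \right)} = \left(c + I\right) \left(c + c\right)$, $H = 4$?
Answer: $287$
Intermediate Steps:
$W{\left(c,I \right)} = 2 c \left(I + c\right)$ ($W{\left(c,I \right)} = \left(I + c\right) 2 c = 2 c \left(I + c\right)$)
$y{\left(r,Q \right)} = Q \left(4 + \frac{1}{-4 + Q}\right)$ ($y{\left(r,Q \right)} = \left(\frac{1}{Q - 4} + 4\right) Q = \left(\frac{1}{-4 + Q} + 4\right) Q = \left(4 + \frac{1}{-4 + Q}\right) Q = Q \left(4 + \frac{1}{-4 + Q}\right)$)
$C{\left(5,3 \right)} y{\left(4,W{\left(1,6 \right)} \right)} = 5 \frac{2 \cdot 1 \left(6 + 1\right) \left(-15 + 4 \cdot 2 \cdot 1 \left(6 + 1\right)\right)}{-4 + 2 \cdot 1 \left(6 + 1\right)} = 5 \frac{2 \cdot 1 \cdot 7 \left(-15 + 4 \cdot 2 \cdot 1 \cdot 7\right)}{-4 + 2 \cdot 1 \cdot 7} = 5 \frac{14 \left(-15 + 4 \cdot 14\right)}{-4 + 14} = 5 \frac{14 \left(-15 + 56\right)}{10} = 5 \cdot 14 \cdot \frac{1}{10} \cdot 41 = 5 \cdot \frac{287}{5} = 287$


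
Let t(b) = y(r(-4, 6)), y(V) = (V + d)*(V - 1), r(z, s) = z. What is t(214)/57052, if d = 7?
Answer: -15/57052 ≈ -0.00026292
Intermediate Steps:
y(V) = (-1 + V)*(7 + V) (y(V) = (V + 7)*(V - 1) = (7 + V)*(-1 + V) = (-1 + V)*(7 + V))
t(b) = -15 (t(b) = -7 + (-4)² + 6*(-4) = -7 + 16 - 24 = -15)
t(214)/57052 = -15/57052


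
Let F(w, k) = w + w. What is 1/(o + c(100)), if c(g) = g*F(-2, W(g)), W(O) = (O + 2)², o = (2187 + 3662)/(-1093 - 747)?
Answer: -1840/741849 ≈ -0.0024803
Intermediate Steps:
o = -5849/1840 (o = 5849/(-1840) = 5849*(-1/1840) = -5849/1840 ≈ -3.1788)
W(O) = (2 + O)²
F(w, k) = 2*w
c(g) = -4*g (c(g) = g*(2*(-2)) = g*(-4) = -4*g)
1/(o + c(100)) = 1/(-5849/1840 - 4*100) = 1/(-5849/1840 - 400) = 1/(-741849/1840) = -1840/741849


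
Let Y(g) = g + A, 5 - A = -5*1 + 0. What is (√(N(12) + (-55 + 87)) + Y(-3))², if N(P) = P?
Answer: 93 + 28*√11 ≈ 185.87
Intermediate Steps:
A = 10 (A = 5 - (-5*1 + 0) = 5 - (-5 + 0) = 5 - 1*(-5) = 5 + 5 = 10)
Y(g) = 10 + g (Y(g) = g + 10 = 10 + g)
(√(N(12) + (-55 + 87)) + Y(-3))² = (√(12 + (-55 + 87)) + (10 - 3))² = (√(12 + 32) + 7)² = (√44 + 7)² = (2*√11 + 7)² = (7 + 2*√11)²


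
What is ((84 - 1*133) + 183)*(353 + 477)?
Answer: 111220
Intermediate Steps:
((84 - 1*133) + 183)*(353 + 477) = ((84 - 133) + 183)*830 = (-49 + 183)*830 = 134*830 = 111220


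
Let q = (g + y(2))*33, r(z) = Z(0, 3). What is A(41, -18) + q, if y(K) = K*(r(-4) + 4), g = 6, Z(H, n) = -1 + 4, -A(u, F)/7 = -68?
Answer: 1136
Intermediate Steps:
A(u, F) = 476 (A(u, F) = -7*(-68) = 476)
Z(H, n) = 3
r(z) = 3
y(K) = 7*K (y(K) = K*(3 + 4) = K*7 = 7*K)
q = 660 (q = (6 + 7*2)*33 = (6 + 14)*33 = 20*33 = 660)
A(41, -18) + q = 476 + 660 = 1136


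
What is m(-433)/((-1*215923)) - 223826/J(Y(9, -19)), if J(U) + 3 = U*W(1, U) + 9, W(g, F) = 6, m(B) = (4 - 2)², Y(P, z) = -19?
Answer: 24164590483/11659842 ≈ 2072.5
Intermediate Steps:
m(B) = 4 (m(B) = 2² = 4)
J(U) = 6 + 6*U (J(U) = -3 + (U*6 + 9) = -3 + (6*U + 9) = -3 + (9 + 6*U) = 6 + 6*U)
m(-433)/((-1*215923)) - 223826/J(Y(9, -19)) = 4/((-1*215923)) - 223826/(6 + 6*(-19)) = 4/(-215923) - 223826/(6 - 114) = 4*(-1/215923) - 223826/(-108) = -4/215923 - 223826*(-1/108) = -4/215923 + 111913/54 = 24164590483/11659842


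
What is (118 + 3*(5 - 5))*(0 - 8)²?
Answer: 7552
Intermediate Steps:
(118 + 3*(5 - 5))*(0 - 8)² = (118 + 3*0)*(-8)² = (118 + 0)*64 = 118*64 = 7552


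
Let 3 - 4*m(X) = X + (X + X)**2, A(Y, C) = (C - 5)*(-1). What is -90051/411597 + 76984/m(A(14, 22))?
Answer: -2642663161/9741129 ≈ -271.29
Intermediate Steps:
A(Y, C) = 5 - C (A(Y, C) = (-5 + C)*(-1) = 5 - C)
m(X) = 3/4 - X**2 - X/4 (m(X) = 3/4 - (X + (X + X)**2)/4 = 3/4 - (X + (2*X)**2)/4 = 3/4 - (X + 4*X**2)/4 = 3/4 + (-X**2 - X/4) = 3/4 - X**2 - X/4)
-90051/411597 + 76984/m(A(14, 22)) = -90051/411597 + 76984/(3/4 - (5 - 1*22)**2 - (5 - 1*22)/4) = -90051*1/411597 + 76984/(3/4 - (5 - 22)**2 - (5 - 22)/4) = -30017/137199 + 76984/(3/4 - 1*(-17)**2 - 1/4*(-17)) = -30017/137199 + 76984/(3/4 - 1*289 + 17/4) = -30017/137199 + 76984/(3/4 - 289 + 17/4) = -30017/137199 + 76984/(-284) = -30017/137199 + 76984*(-1/284) = -30017/137199 - 19246/71 = -2642663161/9741129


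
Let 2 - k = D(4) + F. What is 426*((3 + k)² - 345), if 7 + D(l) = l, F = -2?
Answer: -104370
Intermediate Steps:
D(l) = -7 + l
k = 7 (k = 2 - ((-7 + 4) - 2) = 2 - (-3 - 2) = 2 - 1*(-5) = 2 + 5 = 7)
426*((3 + k)² - 345) = 426*((3 + 7)² - 345) = 426*(10² - 345) = 426*(100 - 345) = 426*(-245) = -104370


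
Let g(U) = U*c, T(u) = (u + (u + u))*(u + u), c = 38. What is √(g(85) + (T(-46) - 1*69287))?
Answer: 231*I ≈ 231.0*I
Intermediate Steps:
T(u) = 6*u² (T(u) = (u + 2*u)*(2*u) = (3*u)*(2*u) = 6*u²)
g(U) = 38*U (g(U) = U*38 = 38*U)
√(g(85) + (T(-46) - 1*69287)) = √(38*85 + (6*(-46)² - 1*69287)) = √(3230 + (6*2116 - 69287)) = √(3230 + (12696 - 69287)) = √(3230 - 56591) = √(-53361) = 231*I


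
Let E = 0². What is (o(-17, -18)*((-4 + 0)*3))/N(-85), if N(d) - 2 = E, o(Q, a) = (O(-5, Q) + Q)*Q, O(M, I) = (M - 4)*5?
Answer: -6324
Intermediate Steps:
O(M, I) = -20 + 5*M (O(M, I) = (-4 + M)*5 = -20 + 5*M)
o(Q, a) = Q*(-45 + Q) (o(Q, a) = ((-20 + 5*(-5)) + Q)*Q = ((-20 - 25) + Q)*Q = (-45 + Q)*Q = Q*(-45 + Q))
E = 0
N(d) = 2 (N(d) = 2 + 0 = 2)
(o(-17, -18)*((-4 + 0)*3))/N(-85) = ((-17*(-45 - 17))*((-4 + 0)*3))/2 = ((-17*(-62))*(-4*3))*(½) = (1054*(-12))*(½) = -12648*½ = -6324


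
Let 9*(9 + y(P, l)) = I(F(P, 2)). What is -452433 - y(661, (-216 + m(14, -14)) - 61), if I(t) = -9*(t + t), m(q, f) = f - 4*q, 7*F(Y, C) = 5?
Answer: -3166958/7 ≈ -4.5242e+5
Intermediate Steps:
F(Y, C) = 5/7 (F(Y, C) = (⅐)*5 = 5/7)
I(t) = -18*t
y(P, l) = -73/7 (y(P, l) = -9 + (-18*5/7)/9 = -9 + (⅑)*(-90/7) = -9 - 10/7 = -73/7)
-452433 - y(661, (-216 + m(14, -14)) - 61) = -452433 - 1*(-73/7) = -452433 + 73/7 = -3166958/7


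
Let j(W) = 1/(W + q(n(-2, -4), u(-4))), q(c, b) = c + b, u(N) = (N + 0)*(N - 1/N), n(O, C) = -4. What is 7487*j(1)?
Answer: 7487/12 ≈ 623.92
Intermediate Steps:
u(N) = N*(N - 1/N)
q(c, b) = b + c
j(W) = 1/(11 + W) (j(W) = 1/(W + ((-1 + (-4)²) - 4)) = 1/(W + ((-1 + 16) - 4)) = 1/(W + (15 - 4)) = 1/(W + 11) = 1/(11 + W))
7487*j(1) = 7487/(11 + 1) = 7487/12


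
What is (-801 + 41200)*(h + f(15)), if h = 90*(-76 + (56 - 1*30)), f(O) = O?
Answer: -181189515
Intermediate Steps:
h = -4500 (h = 90*(-76 + (56 - 30)) = 90*(-76 + 26) = 90*(-50) = -4500)
(-801 + 41200)*(h + f(15)) = (-801 + 41200)*(-4500 + 15) = 40399*(-4485) = -181189515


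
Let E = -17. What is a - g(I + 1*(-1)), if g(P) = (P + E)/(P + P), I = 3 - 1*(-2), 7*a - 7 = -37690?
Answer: -301373/56 ≈ -5381.7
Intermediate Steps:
a = -37683/7 (a = 1 + (1/7)*(-37690) = 1 - 37690/7 = -37683/7 ≈ -5383.3)
I = 5 (I = 3 + 2 = 5)
g(P) = (-17 + P)/(2*P) (g(P) = (P - 17)/(P + P) = (-17 + P)/((2*P)) = (-17 + P)*(1/(2*P)) = (-17 + P)/(2*P))
a - g(I + 1*(-1)) = -37683/7 - (-17 + (5 + 1*(-1)))/(2*(5 + 1*(-1))) = -37683/7 - (-17 + (5 - 1))/(2*(5 - 1)) = -37683/7 - (-17 + 4)/(2*4) = -37683/7 - (-13)/(2*4) = -37683/7 - 1*(-13/8) = -37683/7 + 13/8 = -301373/56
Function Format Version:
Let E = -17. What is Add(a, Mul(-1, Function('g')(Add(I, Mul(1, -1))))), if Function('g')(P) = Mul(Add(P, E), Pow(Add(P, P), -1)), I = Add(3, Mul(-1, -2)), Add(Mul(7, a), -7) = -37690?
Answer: Rational(-301373, 56) ≈ -5381.7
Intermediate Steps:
a = Rational(-37683, 7) (a = Add(1, Mul(Rational(1, 7), -37690)) = Add(1, Rational(-37690, 7)) = Rational(-37683, 7) ≈ -5383.3)
I = 5 (I = Add(3, 2) = 5)
Function('g')(P) = Mul(Rational(1, 2), Pow(P, -1), Add(-17, P)) (Function('g')(P) = Mul(Add(P, -17), Pow(Add(P, P), -1)) = Mul(Add(-17, P), Pow(Mul(2, P), -1)) = Mul(Add(-17, P), Mul(Rational(1, 2), Pow(P, -1))) = Mul(Rational(1, 2), Pow(P, -1), Add(-17, P)))
Add(a, Mul(-1, Function('g')(Add(I, Mul(1, -1))))) = Add(Rational(-37683, 7), Mul(-1, Mul(Rational(1, 2), Pow(Add(5, Mul(1, -1)), -1), Add(-17, Add(5, Mul(1, -1)))))) = Add(Rational(-37683, 7), Mul(-1, Mul(Rational(1, 2), Pow(Add(5, -1), -1), Add(-17, Add(5, -1))))) = Add(Rational(-37683, 7), Mul(-1, Mul(Rational(1, 2), Pow(4, -1), Add(-17, 4)))) = Add(Rational(-37683, 7), Mul(-1, Mul(Rational(1, 2), Rational(1, 4), -13))) = Add(Rational(-37683, 7), Mul(-1, Rational(-13, 8))) = Add(Rational(-37683, 7), Rational(13, 8)) = Rational(-301373, 56)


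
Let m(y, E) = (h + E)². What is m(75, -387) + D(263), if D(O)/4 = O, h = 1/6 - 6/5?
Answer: 136459681/900 ≈ 1.5162e+5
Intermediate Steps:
h = -31/30 (h = 1*(⅙) - 6*⅕ = ⅙ - 6/5 = -31/30 ≈ -1.0333)
m(y, E) = (-31/30 + E)²
D(O) = 4*O
m(75, -387) + D(263) = (-31 + 30*(-387))²/900 + 4*263 = (-31 - 11610)²/900 + 1052 = (1/900)*(-11641)² + 1052 = (1/900)*135512881 + 1052 = 135512881/900 + 1052 = 136459681/900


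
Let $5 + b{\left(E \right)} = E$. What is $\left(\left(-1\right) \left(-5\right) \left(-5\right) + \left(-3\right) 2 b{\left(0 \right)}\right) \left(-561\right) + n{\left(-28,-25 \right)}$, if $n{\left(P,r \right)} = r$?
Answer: $-2830$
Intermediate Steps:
$b{\left(E \right)} = -5 + E$
$\left(\left(-1\right) \left(-5\right) \left(-5\right) + \left(-3\right) 2 b{\left(0 \right)}\right) \left(-561\right) + n{\left(-28,-25 \right)} = \left(\left(-1\right) \left(-5\right) \left(-5\right) + \left(-3\right) 2 \left(-5 + 0\right)\right) \left(-561\right) - 25 = \left(5 \left(-5\right) - -30\right) \left(-561\right) - 25 = \left(-25 + 30\right) \left(-561\right) - 25 = 5 \left(-561\right) - 25 = -2805 - 25 = -2830$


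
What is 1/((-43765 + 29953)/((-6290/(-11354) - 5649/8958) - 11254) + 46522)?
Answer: 190773727409/8875409480943362 ≈ 2.1495e-5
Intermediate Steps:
1/((-43765 + 29953)/((-6290/(-11354) - 5649/8958) - 11254) + 46522) = 1/(-13812/((-6290*(-1/11354) - 5649*1/8958) - 11254) + 46522) = 1/(-13812/((3145/5677 - 1883/2986) - 11254) + 46522) = 1/(-13812/(-1298821/16951522 - 11254) + 46522) = 1/(-13812/(-190773727409/16951522) + 46522) = 1/(-13812*(-16951522/190773727409) + 46522) = 1/(234134421864/190773727409 + 46522) = 1/(8875409480943362/190773727409) = 190773727409/8875409480943362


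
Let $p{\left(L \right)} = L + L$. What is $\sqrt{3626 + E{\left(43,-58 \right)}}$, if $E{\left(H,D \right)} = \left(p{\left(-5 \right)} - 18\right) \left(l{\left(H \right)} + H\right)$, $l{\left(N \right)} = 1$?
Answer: $3 \sqrt{266} \approx 48.929$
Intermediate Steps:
$p{\left(L \right)} = 2 L$
$E{\left(H,D \right)} = -28 - 28 H$ ($E{\left(H,D \right)} = \left(2 \left(-5\right) - 18\right) \left(1 + H\right) = \left(-10 - 18\right) \left(1 + H\right) = - 28 \left(1 + H\right) = -28 - 28 H$)
$\sqrt{3626 + E{\left(43,-58 \right)}} = \sqrt{3626 - 1232} = \sqrt{2394} = 3 \sqrt{266}$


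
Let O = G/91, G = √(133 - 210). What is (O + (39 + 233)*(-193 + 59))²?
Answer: (-3316768 + I*√77)²/8281 ≈ 1.3285e+9 - 7029.2*I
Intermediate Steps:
G = I*√77 (G = √(-77) = I*√77 ≈ 8.775*I)
O = I*√77/91 (O = (I*√77)/91 = (I*√77)*(1/91) = I*√77/91 ≈ 0.096428*I)
(O + (39 + 233)*(-193 + 59))² = (I*√77/91 + (39 + 233)*(-193 + 59))² = (I*√77/91 + 272*(-134))² = (I*√77/91 - 36448)² = (-36448 + I*√77/91)²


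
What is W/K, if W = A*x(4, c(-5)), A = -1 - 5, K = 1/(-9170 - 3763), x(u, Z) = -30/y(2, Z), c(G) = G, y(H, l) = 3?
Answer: -775980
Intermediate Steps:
x(u, Z) = -10 (x(u, Z) = -30/3 = -30*⅓ = -10)
K = -1/12933 (K = 1/(-12933) = -1/12933 ≈ -7.7322e-5)
A = -6
W = 60 (W = -6*(-10) = 60)
W/K = 60/(-1/12933) = 60*(-12933) = -775980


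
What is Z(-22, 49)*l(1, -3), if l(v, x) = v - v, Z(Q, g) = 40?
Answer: 0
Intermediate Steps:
l(v, x) = 0
Z(-22, 49)*l(1, -3) = 40*0 = 0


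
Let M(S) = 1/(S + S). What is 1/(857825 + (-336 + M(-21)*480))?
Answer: 7/6002343 ≈ 1.1662e-6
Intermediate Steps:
M(S) = 1/(2*S)
1/(857825 + (-336 + M(-21)*480)) = 1/(857825 + (-336 + ((½)/(-21))*480)) = 1/(857825 + (-336 + ((½)*(-1/21))*480)) = 1/(857825 + (-336 - 1/42*480)) = 1/(857825 + (-336 - 80/7)) = 1/(857825 - 2432/7) = 1/(6002343/7) = 7/6002343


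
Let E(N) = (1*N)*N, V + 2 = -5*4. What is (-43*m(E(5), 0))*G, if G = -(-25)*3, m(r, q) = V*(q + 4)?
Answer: 283800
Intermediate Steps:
V = -22 (V = -2 - 5*4 = -2 - 20 = -22)
E(N) = N**2 (E(N) = N*N = N**2)
m(r, q) = -88 - 22*q (m(r, q) = -22*(q + 4) = -22*(4 + q) = -88 - 22*q)
G = 75 (G = -5*(-15) = 75)
(-43*m(E(5), 0))*G = -43*(-88 - 22*0)*75 = -43*(-88 + 0)*75 = -43*(-88)*75 = 3784*75 = 283800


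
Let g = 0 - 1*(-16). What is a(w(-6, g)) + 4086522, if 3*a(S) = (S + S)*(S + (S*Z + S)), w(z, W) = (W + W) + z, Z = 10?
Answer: 4091930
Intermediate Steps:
g = 16 (g = 0 + 16 = 16)
w(z, W) = z + 2*W (w(z, W) = 2*W + z = z + 2*W)
a(S) = 8*S² (a(S) = ((S + S)*(S + (S*10 + S)))/3 = ((2*S)*(S + (10*S + S)))/3 = ((2*S)*(S + 11*S))/3 = ((2*S)*(12*S))/3 = (24*S²)/3 = 8*S²)
a(w(-6, g)) + 4086522 = 8*(-6 + 2*16)² + 4086522 = 8*(-6 + 32)² + 4086522 = 8*26² + 4086522 = 8*676 + 4086522 = 5408 + 4086522 = 4091930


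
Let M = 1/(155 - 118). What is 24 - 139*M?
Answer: 749/37 ≈ 20.243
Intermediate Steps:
M = 1/37 ≈ 0.027027
24 - 139*M = 24 - 139*1/37 = 24 - 139/37 = 749/37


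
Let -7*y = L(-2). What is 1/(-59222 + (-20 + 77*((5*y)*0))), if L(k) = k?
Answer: -1/59242 ≈ -1.6880e-5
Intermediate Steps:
y = 2/7 (y = -1/7*(-2) = 2/7 ≈ 0.28571)
1/(-59222 + (-20 + 77*((5*y)*0))) = 1/(-59222 + (-20 + 77*((5*(2/7))*0))) = 1/(-59222 + (-20 + 77*((10/7)*0))) = 1/(-59222 + (-20 + 77*0)) = 1/(-59222 + (-20 + 0)) = 1/(-59222 - 20) = 1/(-59242) = -1/59242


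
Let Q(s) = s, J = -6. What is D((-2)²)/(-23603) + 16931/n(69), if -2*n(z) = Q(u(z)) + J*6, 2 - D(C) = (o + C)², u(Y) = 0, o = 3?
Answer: 399623239/424854 ≈ 940.61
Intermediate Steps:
D(C) = 2 - (3 + C)²
n(z) = 18 (n(z) = -(0 - 6*6)/2 = -(0 - 36)/2 = -½*(-36) = 18)
D((-2)²)/(-23603) + 16931/n(69) = (2 - (3 + (-2)²)²)/(-23603) + 16931/18 = (2 - (3 + 4)²)*(-1/23603) + 16931*(1/18) = (2 - 1*7²)*(-1/23603) + 16931/18 = (2 - 1*49)*(-1/23603) + 16931/18 = (2 - 49)*(-1/23603) + 16931/18 = -47*(-1/23603) + 16931/18 = 47/23603 + 16931/18 = 399623239/424854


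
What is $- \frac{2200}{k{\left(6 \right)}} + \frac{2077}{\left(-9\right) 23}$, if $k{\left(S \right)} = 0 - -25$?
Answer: $- \frac{20293}{207} \approx -98.034$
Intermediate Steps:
$k{\left(S \right)} = 25$ ($k{\left(S \right)} = 0 + 25 = 25$)
$- \frac{2200}{k{\left(6 \right)}} + \frac{2077}{\left(-9\right) 23} = - \frac{2200}{25} + \frac{2077}{\left(-9\right) 23} = \left(-2200\right) \frac{1}{25} + \frac{2077}{-207} = -88 + 2077 \left(- \frac{1}{207}\right) = -88 - \frac{2077}{207} = - \frac{20293}{207}$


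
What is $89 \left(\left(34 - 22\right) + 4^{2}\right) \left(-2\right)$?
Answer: $-4984$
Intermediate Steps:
$89 \left(\left(34 - 22\right) + 4^{2}\right) \left(-2\right) = 89 \left(12 + 16\right) \left(-2\right) = 89 \cdot 28 \left(-2\right) = 2492 \left(-2\right) = -4984$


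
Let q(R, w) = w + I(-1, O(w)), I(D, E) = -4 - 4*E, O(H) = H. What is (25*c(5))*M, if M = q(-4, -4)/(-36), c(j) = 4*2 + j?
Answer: -650/9 ≈ -72.222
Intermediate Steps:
q(R, w) = -4 - 3*w (q(R, w) = w + (-4 - 4*w) = -4 - 3*w)
c(j) = 8 + j
M = -2/9 (M = (-4 - 3*(-4))/(-36) = (-4 + 12)*(-1/36) = 8*(-1/36) = -2/9 ≈ -0.22222)
(25*c(5))*M = (25*(8 + 5))*(-2/9) = (25*13)*(-2/9) = 325*(-2/9) = -650/9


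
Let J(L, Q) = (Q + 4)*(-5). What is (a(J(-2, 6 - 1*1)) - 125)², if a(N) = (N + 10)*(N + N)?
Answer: 9150625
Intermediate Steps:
J(L, Q) = -20 - 5*Q (J(L, Q) = (4 + Q)*(-5) = -20 - 5*Q)
a(N) = 2*N*(10 + N) (a(N) = (10 + N)*(2*N) = 2*N*(10 + N))
(a(J(-2, 6 - 1*1)) - 125)² = (2*(-20 - 5*(6 - 1*1))*(10 + (-20 - 5*(6 - 1*1))) - 125)² = (2*(-20 - 5*(6 - 1))*(10 + (-20 - 5*(6 - 1))) - 125)² = (2*(-20 - 5*5)*(10 + (-20 - 5*5)) - 125)² = (2*(-20 - 25)*(10 + (-20 - 25)) - 125)² = (2*(-45)*(10 - 45) - 125)² = (2*(-45)*(-35) - 125)² = (3150 - 125)² = 3025² = 9150625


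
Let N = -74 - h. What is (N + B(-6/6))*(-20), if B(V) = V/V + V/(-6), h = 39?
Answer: 6710/3 ≈ 2236.7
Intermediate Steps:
B(V) = 1 - V/6 (B(V) = 1 + V*(-⅙) = 1 - V/6)
N = -113 (N = -74 - 1*39 = -74 - 39 = -113)
(N + B(-6/6))*(-20) = (-113 + (1 - (-1)/6))*(-20) = (-113 + (1 - ⅙*(-1)))*(-20) = (-113 + (1 + ⅙))*(-20) = (-113 + 7/6)*(-20) = -671/6*(-20) = 6710/3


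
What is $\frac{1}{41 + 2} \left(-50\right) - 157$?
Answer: $- \frac{6801}{43} \approx -158.16$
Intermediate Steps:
$\frac{1}{41 + 2} \left(-50\right) - 157 = \frac{1}{43} \left(-50\right) - 157 = - \frac{50}{43} - 157 = - \frac{6801}{43}$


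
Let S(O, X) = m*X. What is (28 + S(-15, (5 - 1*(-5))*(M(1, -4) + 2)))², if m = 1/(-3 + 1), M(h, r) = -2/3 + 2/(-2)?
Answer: 6241/9 ≈ 693.44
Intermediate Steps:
M(h, r) = -5/3 (M(h, r) = -2*⅓ + 2*(-½) = -⅔ - 1 = -5/3)
m = -½ (m = 1/(-2) = -½ ≈ -0.50000)
S(O, X) = -X/2
(28 + S(-15, (5 - 1*(-5))*(M(1, -4) + 2)))² = (28 - (5 - 1*(-5))*(-5/3 + 2)/2)² = (28 - (5 + 5)/(2*3))² = (28 - 5/3)² = (79/3)² = 6241/9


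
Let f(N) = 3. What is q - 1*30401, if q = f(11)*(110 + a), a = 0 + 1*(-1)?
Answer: -30074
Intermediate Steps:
a = -1 (a = 0 - 1 = -1)
q = 327 (q = 3*(110 - 1) = 3*109 = 327)
q - 1*30401 = 327 - 1*30401 = 327 - 30401 = -30074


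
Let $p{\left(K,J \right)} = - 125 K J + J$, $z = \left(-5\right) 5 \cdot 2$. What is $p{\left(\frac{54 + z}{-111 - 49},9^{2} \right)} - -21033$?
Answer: $\frac{170937}{8} \approx 21367.0$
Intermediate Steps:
$z = -50$ ($z = \left(-25\right) 2 = -50$)
$p{\left(K,J \right)} = J - 125 J K$ ($p{\left(K,J \right)} = - 125 J K + J = J - 125 J K$)
$p{\left(\frac{54 + z}{-111 - 49},9^{2} \right)} - -21033 = 9^{2} \left(1 - 125 \frac{54 - 50}{-111 - 49}\right) - -21033 = 81 \left(1 - 125 \frac{4}{-160}\right) + 21033 = 81 \left(1 - 125 \cdot 4 \left(- \frac{1}{160}\right)\right) + 21033 = 81 \left(1 - - \frac{25}{8}\right) + 21033 = 81 \left(1 + \frac{25}{8}\right) + 21033 = 81 \cdot \frac{33}{8} + 21033 = \frac{2673}{8} + 21033 = \frac{170937}{8}$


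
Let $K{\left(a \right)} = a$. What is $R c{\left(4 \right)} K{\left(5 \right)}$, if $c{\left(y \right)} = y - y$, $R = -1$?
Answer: $0$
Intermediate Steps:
$c{\left(y \right)} = 0$
$R c{\left(4 \right)} K{\left(5 \right)} = \left(-1\right) 0 \cdot 5 = 0 \cdot 5 = 0$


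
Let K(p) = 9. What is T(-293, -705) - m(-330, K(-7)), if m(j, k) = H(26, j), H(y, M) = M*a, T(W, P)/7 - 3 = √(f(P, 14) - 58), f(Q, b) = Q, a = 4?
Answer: 1341 + 7*I*√763 ≈ 1341.0 + 193.36*I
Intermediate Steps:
T(W, P) = 21 + 7*√(-58 + P) (T(W, P) = 21 + 7*√(P - 58) = 21 + 7*√(-58 + P))
H(y, M) = 4*M (H(y, M) = M*4 = 4*M)
m(j, k) = 4*j
T(-293, -705) - m(-330, K(-7)) = (21 + 7*√(-58 - 705)) - 4*(-330) = (21 + 7*√(-763)) - 1*(-1320) = (21 + 7*(I*√763)) + 1320 = (21 + 7*I*√763) + 1320 = 1341 + 7*I*√763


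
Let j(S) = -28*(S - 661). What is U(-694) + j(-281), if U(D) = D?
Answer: 25682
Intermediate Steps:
j(S) = 18508 - 28*S (j(S) = -28*(-661 + S) = 18508 - 28*S)
U(-694) + j(-281) = -694 + (18508 - 28*(-281)) = -694 + (18508 + 7868) = -694 + 26376 = 25682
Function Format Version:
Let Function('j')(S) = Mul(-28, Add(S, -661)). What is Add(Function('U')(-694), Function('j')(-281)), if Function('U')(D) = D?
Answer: 25682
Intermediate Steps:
Function('j')(S) = Add(18508, Mul(-28, S)) (Function('j')(S) = Mul(-28, Add(-661, S)) = Add(18508, Mul(-28, S)))
Add(Function('U')(-694), Function('j')(-281)) = Add(-694, Add(18508, Mul(-28, -281))) = Add(-694, Add(18508, 7868)) = Add(-694, 26376) = 25682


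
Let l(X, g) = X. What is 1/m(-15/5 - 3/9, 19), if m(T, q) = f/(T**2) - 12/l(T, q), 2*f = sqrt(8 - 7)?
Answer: 200/729 ≈ 0.27435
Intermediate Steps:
f = 1/2 (f = sqrt(8 - 7)/2 = sqrt(1)/2 = (1/2)*1 = 1/2 ≈ 0.50000)
m(T, q) = 1/(2*T**2) - 12/T (m(T, q) = 1/(2*(T**2)) - 12/T = 1/(2*T**2) - 12/T)
1/m(-15/5 - 3/9, 19) = 1/((1 - 24*(-15/5 - 3/9))/(2*(-15/5 - 3/9)**2)) = 1/((1 - 24*(-15*1/5 - 3*1/9))/(2*(-15*1/5 - 3*1/9)**2)) = 1/((1 - 24*(-3 - 1/3))/(2*(-3 - 1/3)**2)) = 1/((1 - 24*(-10/3))/(2*(-10/3)**2)) = 1/((1/2)*(9/100)*(1 + 80)) = 1/((1/2)*(9/100)*81) = 1/(729/200) = 200/729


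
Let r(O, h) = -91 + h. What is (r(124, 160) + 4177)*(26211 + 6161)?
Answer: 137451512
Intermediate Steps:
(r(124, 160) + 4177)*(26211 + 6161) = ((-91 + 160) + 4177)*(26211 + 6161) = (69 + 4177)*32372 = 4246*32372 = 137451512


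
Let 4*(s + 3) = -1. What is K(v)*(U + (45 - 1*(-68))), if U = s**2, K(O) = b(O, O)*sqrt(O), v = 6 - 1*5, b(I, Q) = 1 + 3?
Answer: 1977/4 ≈ 494.25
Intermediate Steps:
b(I, Q) = 4
s = -13/4 (s = -3 + (1/4)*(-1) = -3 - 1/4 = -13/4 ≈ -3.2500)
v = 1 (v = 6 - 5 = 1)
K(O) = 4*sqrt(O)
U = 169/16 (U = (-13/4)**2 = 169/16 ≈ 10.563)
K(v)*(U + (45 - 1*(-68))) = (4*sqrt(1))*(169/16 + (45 - 1*(-68))) = (4*1)*(169/16 + (45 + 68)) = 4*(169/16 + 113) = 4*(1977/16) = 1977/4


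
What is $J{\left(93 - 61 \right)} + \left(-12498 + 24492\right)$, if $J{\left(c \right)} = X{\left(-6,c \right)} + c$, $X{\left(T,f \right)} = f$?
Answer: $12058$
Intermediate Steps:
$J{\left(c \right)} = 2 c$ ($J{\left(c \right)} = c + c = 2 c$)
$J{\left(93 - 61 \right)} + \left(-12498 + 24492\right) = 2 \left(93 - 61\right) + \left(-12498 + 24492\right) = 2 \left(93 - 61\right) + 11994 = 2 \cdot 32 + 11994 = 64 + 11994 = 12058$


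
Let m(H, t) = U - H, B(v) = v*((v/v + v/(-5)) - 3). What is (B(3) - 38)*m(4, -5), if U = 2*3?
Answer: -458/5 ≈ -91.600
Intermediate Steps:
B(v) = v*(-2 - v/5) (B(v) = v*((1 + v*(-⅕)) - 3) = v*((1 - v/5) - 3) = v*(-2 - v/5))
U = 6
m(H, t) = 6 - H
(B(3) - 38)*m(4, -5) = (-⅕*3*(10 + 3) - 38)*(6 - 1*4) = (-⅕*3*13 - 38)*(6 - 4) = (-39/5 - 38)*2 = -229/5*2 = -458/5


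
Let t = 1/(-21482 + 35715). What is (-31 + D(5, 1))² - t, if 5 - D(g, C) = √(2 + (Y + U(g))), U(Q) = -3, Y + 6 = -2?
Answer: 9493410/14233 + 156*I ≈ 667.0 + 156.0*I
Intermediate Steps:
Y = -8 (Y = -6 - 2 = -8)
D(g, C) = 5 - 3*I (D(g, C) = 5 - √(2 + (-8 - 3)) = 5 - √(2 - 11) = 5 - √(-9) = 5 - 3*I)
t = 1/14233 ≈ 7.0259e-5
(-31 + D(5, 1))² - t = (-31 + (5 - 3*I))² - 1*1/14233 = (-26 - 3*I)² - 1/14233 = -1/14233 + (-26 - 3*I)²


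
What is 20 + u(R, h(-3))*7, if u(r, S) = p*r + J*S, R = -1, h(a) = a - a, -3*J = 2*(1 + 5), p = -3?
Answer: 41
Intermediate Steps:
J = -4 (J = -2*(1 + 5)/3 = -2*6/3 = -⅓*12 = -4)
h(a) = 0
u(r, S) = -4*S - 3*r (u(r, S) = -3*r - 4*S = -4*S - 3*r)
20 + u(R, h(-3))*7 = 20 + (-4*0 - 3*(-1))*7 = 20 + (0 + 3)*7 = 20 + 3*7 = 20 + 21 = 41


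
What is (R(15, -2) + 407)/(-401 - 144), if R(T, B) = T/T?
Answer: -408/545 ≈ -0.74862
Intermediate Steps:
R(T, B) = 1
(R(15, -2) + 407)/(-401 - 144) = (1 + 407)/(-401 - 144) = 408/(-545) = 408*(-1/545) = -408/545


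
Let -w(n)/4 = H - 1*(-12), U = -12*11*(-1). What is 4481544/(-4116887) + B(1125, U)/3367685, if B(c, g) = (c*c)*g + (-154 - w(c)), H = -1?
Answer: 134536910614858/2772875719319 ≈ 48.519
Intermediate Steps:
U = 132 (U = -132*(-1) = 132)
w(n) = -44 (w(n) = -4*(-1 - 1*(-12)) = -4*(-1 + 12) = -4*11 = -44)
B(c, g) = -110 + g*c² (B(c, g) = (c*c)*g + (-154 - 1*(-44)) = c²*g + (-154 + 44) = g*c² - 110 = -110 + g*c²)
4481544/(-4116887) + B(1125, U)/3367685 = 4481544/(-4116887) + (-110 + 132*1125²)/3367685 = 4481544*(-1/4116887) + (-110 + 132*1265625)*(1/3367685) = -4481544/4116887 + (-110 + 167062500)*(1/3367685) = -4481544/4116887 + 167062390*(1/3367685) = -4481544/4116887 + 33412478/673537 = 134536910614858/2772875719319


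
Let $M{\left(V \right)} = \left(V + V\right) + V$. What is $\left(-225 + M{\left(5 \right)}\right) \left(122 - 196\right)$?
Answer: $15540$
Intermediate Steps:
$M{\left(V \right)} = 3 V$ ($M{\left(V \right)} = 2 V + V = 3 V$)
$\left(-225 + M{\left(5 \right)}\right) \left(122 - 196\right) = \left(-225 + 3 \cdot 5\right) \left(122 - 196\right) = \left(-225 + 15\right) \left(-74\right) = \left(-210\right) \left(-74\right) = 15540$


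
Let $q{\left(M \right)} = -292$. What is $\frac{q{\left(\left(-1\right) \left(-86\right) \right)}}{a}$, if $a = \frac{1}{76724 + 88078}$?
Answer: $-48122184$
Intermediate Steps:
$a = \frac{1}{164802} \approx 6.0679 \cdot 10^{-6}$
$\frac{q{\left(\left(-1\right) \left(-86\right) \right)}}{a} = - 292 \frac{1}{\frac{1}{164802}} = \left(-292\right) 164802 = -48122184$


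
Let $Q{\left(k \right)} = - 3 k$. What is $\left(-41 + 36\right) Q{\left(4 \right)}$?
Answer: $60$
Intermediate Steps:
$\left(-41 + 36\right) Q{\left(4 \right)} = \left(-41 + 36\right) \left(\left(-3\right) 4\right) = \left(-5\right) \left(-12\right) = 60$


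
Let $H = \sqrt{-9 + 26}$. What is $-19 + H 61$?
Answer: $-19 + 61 \sqrt{17} \approx 232.51$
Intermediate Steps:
$H = \sqrt{17} \approx 4.1231$
$-19 + H 61 = -19 + \sqrt{17} \cdot 61 = -19 + 61 \sqrt{17}$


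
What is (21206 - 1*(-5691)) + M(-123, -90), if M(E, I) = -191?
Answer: 26706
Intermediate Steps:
(21206 - 1*(-5691)) + M(-123, -90) = (21206 - 1*(-5691)) - 191 = (21206 + 5691) - 191 = 26897 - 191 = 26706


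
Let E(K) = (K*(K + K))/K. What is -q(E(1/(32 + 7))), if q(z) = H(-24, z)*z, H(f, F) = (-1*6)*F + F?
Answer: 20/1521 ≈ 0.013149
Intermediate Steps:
E(K) = 2*K (E(K) = (K*(2*K))/K = (2*K²)/K = 2*K)
H(f, F) = -5*F (H(f, F) = -6*F + F = -5*F)
q(z) = -5*z² (q(z) = (-5*z)*z = -5*z²)
-q(E(1/(32 + 7))) = -(-5)*(2/(32 + 7))² = -(-5)*(2/39)² = -(-5)*4/1521 = -1*(-20/1521) = 20/1521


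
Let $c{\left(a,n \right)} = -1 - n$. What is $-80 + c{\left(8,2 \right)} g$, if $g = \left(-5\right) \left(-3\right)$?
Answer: $-125$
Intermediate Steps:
$g = 15$
$-80 + c{\left(8,2 \right)} g = -80 + \left(-1 - 2\right) 15 = -80 - 45 = -125$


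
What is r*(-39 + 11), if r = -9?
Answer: 252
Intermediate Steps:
r*(-39 + 11) = -9*(-39 + 11) = -9*(-28) = 252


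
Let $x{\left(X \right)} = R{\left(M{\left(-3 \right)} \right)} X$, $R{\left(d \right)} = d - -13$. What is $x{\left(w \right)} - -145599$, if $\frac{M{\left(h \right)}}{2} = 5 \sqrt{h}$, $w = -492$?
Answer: $139203 - 4920 i \sqrt{3} \approx 1.392 \cdot 10^{5} - 8521.7 i$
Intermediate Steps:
$M{\left(h \right)} = 10 \sqrt{h}$ ($M{\left(h \right)} = 2 \cdot 5 \sqrt{h} = 10 \sqrt{h}$)
$R{\left(d \right)} = 13 + d$ ($R{\left(d \right)} = d + 13 = 13 + d$)
$x{\left(X \right)} = X \left(13 + 10 i \sqrt{3}\right)$ ($x{\left(X \right)} = \left(13 + 10 \sqrt{-3}\right) X = \left(13 + 10 i \sqrt{3}\right) X = X \left(13 + 10 i \sqrt{3}\right)$)
$x{\left(w \right)} - -145599 = - 492 \left(13 + 10 i \sqrt{3}\right) - -145599 = \left(-6396 - 4920 i \sqrt{3}\right) + 145599 = 139203 - 4920 i \sqrt{3}$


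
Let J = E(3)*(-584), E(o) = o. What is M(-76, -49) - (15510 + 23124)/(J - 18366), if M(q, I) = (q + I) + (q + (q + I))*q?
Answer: 50807742/3353 ≈ 15153.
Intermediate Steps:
J = -1752 (J = 3*(-584) = -1752)
M(q, I) = I + q + q*(I + 2*q) (M(q, I) = (I + q) + (q + (I + q))*q = (I + q) + (I + 2*q)*q = (I + q) + q*(I + 2*q) = I + q + q*(I + 2*q))
M(-76, -49) - (15510 + 23124)/(J - 18366) = (-49 - 76 + 2*(-76)² - 49*(-76)) - (15510 + 23124)/(-1752 - 18366) = (-49 - 76 + 2*5776 + 3724) - 38634/(-20118) = (-49 - 76 + 11552 + 3724) - 38634*(-1)/20118 = 15151 - 1*(-6439/3353) = 15151 + 6439/3353 = 50807742/3353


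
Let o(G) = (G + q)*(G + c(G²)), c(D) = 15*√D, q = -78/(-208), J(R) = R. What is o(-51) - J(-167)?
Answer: -143917/4 ≈ -35979.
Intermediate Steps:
q = 3/8 (q = -78*(-1/208) = 3/8 ≈ 0.37500)
o(G) = (3/8 + G)*(G + 15*√(G²)) (o(G) = (G + 3/8)*(G + 15*√(G²)) = (3/8 + G)*(G + 15*√(G²)))
o(-51) - J(-167) = ((-51)² + (3/8)*(-51) + 45*√((-51)²)/8 + 15*(-51)*√((-51)²)) - 1*(-167) = (2601 - 153/8 + 45*√2601/8 + 15*(-51)*√2601) + 167 = (2601 - 153/8 + (45/8)*51 + 15*(-51)*51) + 167 = (2601 - 153/8 + 2295/8 - 39015) + 167 = -144585/4 + 167 = -143917/4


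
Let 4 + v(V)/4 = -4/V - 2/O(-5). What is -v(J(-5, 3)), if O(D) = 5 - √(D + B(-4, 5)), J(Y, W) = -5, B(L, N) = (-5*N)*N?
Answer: 2024/155 + 8*I*√130/155 ≈ 13.058 + 0.58848*I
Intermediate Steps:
B(L, N) = -5*N²
O(D) = 5 - √(-125 + D) (O(D) = 5 - √(D - 5*5²) = 5 - √(D - 5*25) = 5 - √(D - 125) = 5 - √(-125 + D))
v(V) = -16 - 16/V - 8/(5 - I*√130) (v(V) = -16 + 4*(-4/V - 2/(5 - √(-125 - 5))) = -16 + 4*(-4/V - 2/(5 - √(-130))) = -16 + 4*(-4/V - 2/(5 - I*√130)) = -16 + (-16/V - 8/(5 - I*√130)) = -16 - 16/V - 8/(5 - I*√130))
-v(J(-5, 3)) = -(-16 - 16/(-5) - 8/(5 - I*√130)) = -(-16 - 16*(-⅕) - 8/(5 - I*√130)) = -(-16 + 16/5 - 8/(5 - I*√130)) = -(-64/5 - 8/(5 - I*√130)) = 64/5 + 8/(5 - I*√130)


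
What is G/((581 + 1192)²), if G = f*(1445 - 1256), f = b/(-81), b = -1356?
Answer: 3164/3143529 ≈ 0.0010065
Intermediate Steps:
f = 452/27 (f = -1356/(-81) = -1356*(-1/81) = 452/27 ≈ 16.741)
G = 3164 (G = 452*(1445 - 1256)/27 = (452/27)*189 = 3164)
G/((581 + 1192)²) = 3164/((581 + 1192)²) = 3164/(1773²) = 3164/3143529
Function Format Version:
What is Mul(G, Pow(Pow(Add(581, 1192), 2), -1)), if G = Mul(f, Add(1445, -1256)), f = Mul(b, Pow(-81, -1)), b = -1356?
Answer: Rational(3164, 3143529) ≈ 0.0010065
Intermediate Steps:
f = Rational(452, 27) (f = Mul(-1356, Pow(-81, -1)) = Mul(-1356, Rational(-1, 81)) = Rational(452, 27) ≈ 16.741)
G = 3164 (G = Mul(Rational(452, 27), Add(1445, -1256)) = Mul(Rational(452, 27), 189) = 3164)
Mul(G, Pow(Pow(Add(581, 1192), 2), -1)) = Mul(3164, Pow(Pow(Add(581, 1192), 2), -1)) = Mul(3164, Pow(Pow(1773, 2), -1)) = Mul(3164, Pow(3143529, -1)) = Mul(3164, Rational(1, 3143529)) = Rational(3164, 3143529)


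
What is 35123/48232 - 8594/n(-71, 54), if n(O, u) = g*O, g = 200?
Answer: 114156551/85611800 ≈ 1.3334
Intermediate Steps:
n(O, u) = 200*O
35123/48232 - 8594/n(-71, 54) = 35123/48232 - 8594/(200*(-71)) = 35123*(1/48232) - 8594/(-14200) = 35123/48232 - 8594*(-1/14200) = 35123/48232 + 4297/7100 = 114156551/85611800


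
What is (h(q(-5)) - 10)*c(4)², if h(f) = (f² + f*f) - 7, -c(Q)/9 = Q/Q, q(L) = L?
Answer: 2673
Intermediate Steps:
c(Q) = -9 (c(Q) = -9*Q/Q = -9*1 = -9)
h(f) = -7 + 2*f² (h(f) = (f² + f²) - 7 = 2*f² - 7 = -7 + 2*f²)
(h(q(-5)) - 10)*c(4)² = ((-7 + 2*(-5)²) - 10)*(-9)² = ((-7 + 2*25) - 10)*81 = ((-7 + 50) - 10)*81 = (43 - 10)*81 = 33*81 = 2673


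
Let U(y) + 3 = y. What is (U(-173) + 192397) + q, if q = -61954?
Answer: 130267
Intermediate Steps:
U(y) = -3 + y
(U(-173) + 192397) + q = ((-3 - 173) + 192397) - 61954 = (-176 + 192397) - 61954 = 192221 - 61954 = 130267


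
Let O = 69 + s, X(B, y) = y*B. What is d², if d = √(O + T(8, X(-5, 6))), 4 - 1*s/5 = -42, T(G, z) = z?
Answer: 269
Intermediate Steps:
X(B, y) = B*y
s = 230 (s = 20 - 5*(-42) = 20 + 210 = 230)
O = 299 (O = 69 + 230 = 299)
d = √269 (d = √(299 - 5*6) = √(299 - 30) = √269 ≈ 16.401)
d² = (√269)² = 269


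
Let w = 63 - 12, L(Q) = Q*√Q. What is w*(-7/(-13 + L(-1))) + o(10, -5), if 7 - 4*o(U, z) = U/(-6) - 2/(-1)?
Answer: 869/30 - 21*I/10 ≈ 28.967 - 2.1*I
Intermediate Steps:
o(U, z) = 5/4 + U/24 (o(U, z) = 7/4 - (U/(-6) - 2/(-1))/4 = 7/4 - (U*(-⅙) - 2*(-1))/4 = 7/4 - (-U/6 + 2)/4 = 7/4 - (2 - U/6)/4 = 7/4 + (-½ + U/24) = 5/4 + U/24)
L(Q) = Q^(3/2)
w = 51
w*(-7/(-13 + L(-1))) + o(10, -5) = 51*(-7/(-13 + (-1)^(3/2))) + (5/4 + (1/24)*10) = 51*(-7*(-13 + I)/170) + (5/4 + 5/12) = 51*(-7*(-13 + I)/170) + 5/3 = -21*(-13 + I)/10 + 5/3 = 5/3 - 21*(-13 + I)/10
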